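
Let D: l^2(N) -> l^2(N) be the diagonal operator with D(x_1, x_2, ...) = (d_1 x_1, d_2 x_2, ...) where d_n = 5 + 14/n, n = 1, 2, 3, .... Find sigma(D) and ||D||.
sigma(D) = {5 + 14/n : n ≥ 1} ∪ {5}; ||D|| = 19

A bounded diagonal operator on l^2 with diagonal entries d_n has spectrum equal to the closure of {d_n : n ≥ 1}: every d_n is an eigenvalue (with eigenvector e_n), so {d_n} ⊂ sigma(D); the spectrum is closed, so its closure is too; and for lambda not in the closure, (D - lambda I) has bounded inverse (the diagonal entries 1/(d_n - lambda) are bounded). For our sequence d_n = 5 + 14/n, n = 1, 2, 3, ...:
  - {d_n} = {5 + 14/n : n ≥ 1}; the only limit point is 5
  - closure = {5 + 14/n : n ≥ 1} ∪ {5}
For the norm: a diagonal operator has ||D|| = sup_n |d_n|. Here d_n = 5 + 14/n is positive and decreasing, so sup_n |d_n| = d_1 = 5 + 14 = 19. So ||D|| = 19.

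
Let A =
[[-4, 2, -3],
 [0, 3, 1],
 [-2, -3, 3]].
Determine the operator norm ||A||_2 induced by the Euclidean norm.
||A||_2 ≈ 5.8894 (= sqrt(largest eigenvalue of A^T A))

||A||_2 = sigma_max(A) = sqrt(lambda_max(A^T A)). Form the symmetric matrix M = A^T A =
[[20, -2, 6],
 [-2, 22, -12],
 [6, -12, 19]].
Its characteristic polynomial (trace, sum of principal 2x2 minors, determinant of M give the coefficients) is
  p(λ) = det(λ I - M) = λ^3 - 61λ^2 + 1054λ - 4900.
No integer candidate from the rational root theorem (±divisors of 4900) is a root, so the roots are irrational. The cubic discriminant is Δ = 23729780 > 0, so there are three distinct real roots. p(7) = -168 and p(8) = 140 have opposite signs, so a root lies in (7, 8); Newton's method refines it to λ ≈ 7.5142. p(18) = 140 and p(19) = -36 have opposite signs, so a root lies in (18, 19); Newton's method refines it to λ ≈ 18.8002. p(34) = -276 and p(35) = 140 have opposite signs, so a root lies in (34, 35); Newton's method refines it to λ ≈ 34.6856. Check (Vieta): the three roots sum to 61, matching tr M = 61.
So the eigenvalues of A^T A are ≈ 7.5142, 18.8002, 34.6856 (all ≥ 0, as they must be for A^T A). The largest is λ_max ≈ 34.6856, hence ||A||_2 = sqrt(λ_max) ≈ 5.8894.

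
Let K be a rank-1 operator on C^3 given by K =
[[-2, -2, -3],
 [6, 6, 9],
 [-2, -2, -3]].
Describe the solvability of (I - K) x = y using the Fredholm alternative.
(I - K) is singular (det(I - K) = 0, i.e. 1 ∈ sigma(K)). (I - K) x = y is solvable iff y ⊥ ker((I - K)^*) = span{(-2, -2, -3)}, i.e. iff -2y_1 - 2y_2 - 3y_3 = 0. When solvable, the solutions are x = y + c·(1, -3, 1), c arbitrary (ker(I - K) = span{(1, -3, 1)}, dimension 1).

K has rank 1, so it is an outer product K = u v^T: every row of K is a multiple of one row vector. Reading off the entries, u = (1, -3, 1) and v = (-2, -2, -3) (row i of K equals u_i·v^T). A rank-one matrix u v^T satisfies K u = u (v·u) and kills the (2)-dimensional subspace v^⊥, so its characteristic polynomial is lambda^2 (lambda - v·u) with v·u = tr K = 1. Hence the eigenvalues of I - K are 1 (multiplicity 2) and 1 - (1) = 0, so det(I - K) = 0. (Direct check: I - K =
[[3, 2, 3],
 [-6, -5, -9],
 [2, 2, 4]]
has determinant 0.) So 1 is an eigenvalue of K and (I - K) is not invertible. The finite-dimensional Fredholm alternative says: either (I - K) is invertible, or ker(I - K) ≠ {0} and then range(I - K) = ker((I - K)^*)^⊥, with dim ker(I - K) = dim ker((I - K)^*). We are in the second case, so we need both kernels. Kernel of I - K: (I - K) u = u - u (v·u) = u - u = 0, so ker(I - K) = span{u} = span{(1, -3, 1)} (it is exactly 1-dimensional because rank(I - K) = 2). Kernel of the adjoint: K is real, so (I - K)^* = I - K^T = I - v u^T, and (I - v u^T) v = v - v (u·v) = 0; hence ker((I - K)^*) = span{v} = span{(-2, -2, -3)}. Therefore (I - K) x = y is solvable iff <y, v> = 0, i.e. iff -2y_1 - 2y_2 - 3y_3 = 0. When this holds, K y = u (v·y) = 0, so (I - K) y = y and x = y is a particular solution; the full solution set is the line x = y + c·u = y + c·(1, -3, 1), c ∈ C.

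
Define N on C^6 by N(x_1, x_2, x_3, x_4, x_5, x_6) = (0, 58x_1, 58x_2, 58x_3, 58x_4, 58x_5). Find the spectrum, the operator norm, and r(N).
sigma(N) = {0}; ||N|| = 58; r(N) = 0. (N is nilpotent with N^6 = 0.)

On C^6, N is a strictly lower-triangular matrix with 58 on the subdiagonal and zeros elsewhere, so its characteristic polynomial is lambda^6 and every eigenvalue is 0: sigma(N) = {0}. For the operator norm, N e_i = 58e_{i+1} for i = 1, ..., 5 and N e_6 = 0, so the singular values of N are 58 (with multiplicity 5) and 0; hence ||N|| = 58. The spectral radius r(N) = max|lambda| = 0. Note ||N|| > r(N) — characteristic of non-normal nilpotent operators. Indeed N^6 = 0.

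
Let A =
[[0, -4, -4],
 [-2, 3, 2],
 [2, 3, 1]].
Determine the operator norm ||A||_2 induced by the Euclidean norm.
||A||_2 ≈ 7.3051 (= sqrt(largest eigenvalue of A^T A))

||A||_2 = sigma_max(A) = sqrt(lambda_max(A^T A)). Form the symmetric matrix M = A^T A =
[[8, 0, -2],
 [0, 34, 25],
 [-2, 25, 21]].
Its characteristic polynomial (trace, sum of principal 2x2 minors, determinant of M give the coefficients) is
  p(λ) = det(λ I - M) = λ^3 - 63λ^2 + 525λ - 576.
No integer candidate from the rational root theorem (±divisors of 576) is a root, so the roots are irrational. The cubic discriminant is Δ = 272998485 > 0, so there are three distinct real roots. p(1) = -113 and p(2) = 230 have opposite signs, so a root lies in (1, 2); Newton's method refines it to λ ≈ 1.2939. p(8) = 104 and p(9) = -225 have opposite signs, so a root lies in (8, 9); Newton's method refines it to λ ≈ 8.3419. p(53) = -841 and p(54) = 1530 have opposite signs, so a root lies in (53, 54); Newton's method refines it to λ ≈ 53.3642. Check (Vieta): the three roots sum to 63, matching tr M = 63.
So the eigenvalues of A^T A are ≈ 1.2939, 8.3419, 53.3642 (all ≥ 0, as they must be for A^T A). The largest is λ_max ≈ 53.3642, hence ||A||_2 = sqrt(λ_max) ≈ 7.3051.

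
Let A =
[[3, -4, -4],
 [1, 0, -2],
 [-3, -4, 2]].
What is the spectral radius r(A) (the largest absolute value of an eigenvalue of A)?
r(A) = 6

The eigenvalues of A are the roots of its characteristic polynomial. With M = A (coefficients from the trace, the sum of principal 2x2 minors, and det A):
  p(λ) = det(λ I - M) = λ^3 - 5λ^2 - 10λ + 24.
By the rational root theorem any rational root is an integer divisor of 24. Testing λ = 6: p(6) = 216 - 180 - 60 + 24 = 0, so λ = 6 is a root. Dividing out (λ - 6) leaves p(λ) = (λ - 6)(λ^2 + λ - 4). For λ^2 + λ - 4 the discriminant is 17. It is nonnegative but not a perfect square, so the roots are real and irrational: λ = (-1 ± sqrt(17))/2 ≈ 1.5616, -2.5616.
Thus the eigenvalues (to 4 decimals) are 1.5616 (modulus 1.5616); -2.5616 (modulus 2.5616); 6 (modulus 6). The spectral radius is the largest modulus: r(A) = 6. (Cross-check: r(A) ≤ ||A||_2 ≈ 6.6822; equality holds whenever A is normal, though it can also hold for some non-normal A.)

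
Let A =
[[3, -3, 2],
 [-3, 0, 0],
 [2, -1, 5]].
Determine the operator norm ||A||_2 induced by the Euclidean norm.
||A||_2 ≈ 6.9397 (= sqrt(largest eigenvalue of A^T A))

||A||_2 = sigma_max(A) = sqrt(lambda_max(A^T A)). Form the symmetric matrix M = A^T A =
[[22, -11, 16],
 [-11, 10, -11],
 [16, -11, 29]].
Its characteristic polynomial (trace, sum of principal 2x2 minors, determinant of M give the coefficients) is
  p(λ) = det(λ I - M) = λ^3 - 61λ^2 + 650λ - 1521.
No integer candidate from the rational root theorem (±divisors of 1521) is a root, so the roots are irrational. The cubic discriminant is Δ = 115744889 > 0, so there are three distinct real roots. p(3) = -93 and p(4) = 167 have opposite signs, so a root lies in (3, 4); Newton's method refines it to λ ≈ 3.3156. p(9) = 117 and p(10) = -121 have opposite signs, so a root lies in (9, 10); Newton's method refines it to λ ≈ 9.5256. p(48) = -273 and p(49) = 1517 have opposite signs, so a root lies in (48, 49); Newton's method refines it to λ ≈ 48.1588. Check (Vieta): the three roots sum to 61, matching tr M = 61.
So the eigenvalues of A^T A are ≈ 3.3156, 9.5256, 48.1588 (all ≥ 0, as they must be for A^T A). The largest is λ_max ≈ 48.1588, hence ||A||_2 = sqrt(λ_max) ≈ 6.9397.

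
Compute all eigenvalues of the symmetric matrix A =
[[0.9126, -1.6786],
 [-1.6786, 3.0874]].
sigma(A) ≈ {0, 4}

A is real symmetric, so its spectrum consists of real eigenvalues. Expanding the characteristic polynomial of the displayed matrix gives
  det(λ I - A) = p(λ) = λ^2 + (-4)λ + (0).
Solving p(λ) = 0 yields eigenvalues ≈ 0, 4. (A is shown rounded to 4 decimals, so these recover the underlying integer eigenvalues to within that precision.)
Verification: the trace of A = 4 equals the sum of eigenvalues 4, and det(A) ≈ -0.0001 matches the eigenvalue product 0.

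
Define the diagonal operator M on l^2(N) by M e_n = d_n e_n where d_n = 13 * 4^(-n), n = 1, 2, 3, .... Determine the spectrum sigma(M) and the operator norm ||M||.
sigma(M) = {13 * 4^(-n) : n ≥ 1} ∪ {0}; ||M|| = 13/4

A bounded diagonal operator on l^2 with diagonal entries d_n has spectrum equal to the closure of {d_n : n ≥ 1}: every d_n is an eigenvalue (with eigenvector e_n), so {d_n} ⊂ sigma(M); the spectrum is closed, so its closure is too; and for lambda not in the closure, (M - lambda I) has bounded inverse (the diagonal entries 1/(d_n - lambda) are bounded). For our sequence d_n = 13 * 4^(-n), n = 1, 2, 3, ...:
  - {d_n} = {13 * 4^(-n) : n ≥ 1}; the only limit point is 0
  - closure = {13 * 4^(-n) : n ≥ 1} ∪ {0}
For the norm: a diagonal operator has ||M|| = sup_n |d_n|. Here d_n = 13 * 4^(-n) is positive and decreasing, so sup_n |d_n| = d_1 = 13/4. So ||M|| = 13/4.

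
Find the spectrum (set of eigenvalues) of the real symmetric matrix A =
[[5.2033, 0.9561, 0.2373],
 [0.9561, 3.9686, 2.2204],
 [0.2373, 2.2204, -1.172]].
sigma(A) ≈ {-2, 4, 6}

A is real symmetric, so its spectrum consists of real eigenvalues. Expanding the characteristic polynomial of the displayed matrix gives
  det(λ I - A) = p(λ) = λ^3 + (-8)λ^2 + (4)λ + (48).
Solving p(λ) = 0 yields eigenvalues ≈ -2, 4, 6. (A is shown rounded to 4 decimals, so these recover the underlying integer eigenvalues to within that precision.)
Verification: the trace of A = 8 equals the sum of eigenvalues 8, and det(A) ≈ -47.9994 matches the eigenvalue product -48.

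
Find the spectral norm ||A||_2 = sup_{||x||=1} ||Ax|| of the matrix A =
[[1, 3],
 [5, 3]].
||A||_2 = sqrt((44 + sqrt(1360))/2) ≈ 6.3592 (= sqrt(largest eigenvalue of A^T A))

||A||_2 = sigma_max(A) = sqrt(lambda_max(A^T A)). Form the symmetric matrix M = A^T A =
[[26, 18],
 [18, 18]].
Its characteristic polynomial (trace, determinant of M give the coefficients) is
  p(λ) = det(λ I - M) = λ^2 - 44λ + 144.
For λ^2 - 44λ + 144 the discriminant is 1360. It is nonnegative but not a perfect square, so the roots are real and irrational: λ = (44 ± sqrt(1360))/2 ≈ 40.4391, 3.5609.
So the eigenvalues of A^T A are ≈ 3.5609, 40.4391 (all ≥ 0, as they must be for A^T A). The largest is λ_max = (44 + sqrt(1360))/2 ≈ 40.4391, hence ||A||_2 = sqrt(λ_max) = sqrt((44 + sqrt(1360))/2) ≈ 6.3592.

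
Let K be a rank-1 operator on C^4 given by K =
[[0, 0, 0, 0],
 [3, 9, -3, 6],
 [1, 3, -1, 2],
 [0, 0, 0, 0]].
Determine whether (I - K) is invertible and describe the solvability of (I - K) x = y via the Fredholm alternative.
(I - K) is invertible (det(I - K) = -7 ≠ 0), so for every y in C^4 the equation (I - K) x = y has a unique solution.

K has rank 1, so it is an outer product K = u v^T: every row of K is a multiple of one row vector. Reading off the entries, u = (0, 3, 1, 0) and v = (1, 3, -1, 2) (row i of K equals u_i·v^T). A rank-one matrix u v^T satisfies K u = u (v·u) and kills the (3)-dimensional subspace v^⊥, so its characteristic polynomial is lambda^3 (lambda - v·u) with v·u = tr K = 8. Hence the eigenvalues of I - K are 1 (multiplicity 3) and 1 - (8) = -7, so det(I - K) = -7. (Direct check: I - K =
[[1, 0, 0, 0],
 [-3, -8, 3, -6],
 [-1, -3, 2, -2],
 [0, 0, 0, 1]]
has determinant -7.) The finite-dimensional Fredholm alternative says: either (I - K) is invertible, or ker(I - K) ≠ {0} and then range(I - K) = ker((I - K)^*)^⊥, with dim ker(I - K) = dim ker((I - K)^*). Since det(I - K) ≠ 0, 1 is not an eigenvalue of K and ker(I - K) = {0}, so we are in the first case: for every y there is a unique x = (I - K)^(-1) y. Explicitly, by the Sherman–Morrison formula, (I - u v^T)^(-1) = I + u v^T/(1 - v·u), i.e. (I - K)^(-1) = I + K/(-7).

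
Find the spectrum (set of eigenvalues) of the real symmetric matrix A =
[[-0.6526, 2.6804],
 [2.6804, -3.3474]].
sigma(A) ≈ {-5, 1}

A is real symmetric, so its spectrum consists of real eigenvalues. Expanding the characteristic polynomial of the displayed matrix gives
  det(λ I - A) = p(λ) = λ^2 + (4)λ + (-5).
Solving p(λ) = 0 yields eigenvalues ≈ -5, 1. (A is shown rounded to 4 decimals, so these recover the underlying integer eigenvalues to within that precision.)
Verification: the trace of A = -4 equals the sum of eigenvalues -4, and det(A) ≈ -5.0000 matches the eigenvalue product -5.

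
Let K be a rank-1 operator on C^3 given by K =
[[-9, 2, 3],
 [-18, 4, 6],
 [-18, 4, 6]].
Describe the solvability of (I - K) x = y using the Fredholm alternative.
(I - K) is singular (det(I - K) = 0, i.e. 1 ∈ sigma(K)). (I - K) x = y is solvable iff y ⊥ ker((I - K)^*) = span{(-9, 2, 3)}, i.e. iff -9y_1 + 2y_2 + 3y_3 = 0. When solvable, the solutions are x = y + c·(1, 2, 2), c arbitrary (ker(I - K) = span{(1, 2, 2)}, dimension 1).

K has rank 1, so it is an outer product K = u v^T: every row of K is a multiple of one row vector. Reading off the entries, u = (1, 2, 2) and v = (-9, 2, 3) (row i of K equals u_i·v^T). A rank-one matrix u v^T satisfies K u = u (v·u) and kills the (2)-dimensional subspace v^⊥, so its characteristic polynomial is lambda^2 (lambda - v·u) with v·u = tr K = 1. Hence the eigenvalues of I - K are 1 (multiplicity 2) and 1 - (1) = 0, so det(I - K) = 0. (Direct check: I - K =
[[10, -2, -3],
 [18, -3, -6],
 [18, -4, -5]]
has determinant 0.) So 1 is an eigenvalue of K and (I - K) is not invertible. The finite-dimensional Fredholm alternative says: either (I - K) is invertible, or ker(I - K) ≠ {0} and then range(I - K) = ker((I - K)^*)^⊥, with dim ker(I - K) = dim ker((I - K)^*). We are in the second case, so we need both kernels. Kernel of I - K: (I - K) u = u - u (v·u) = u - u = 0, so ker(I - K) = span{u} = span{(1, 2, 2)} (it is exactly 1-dimensional because rank(I - K) = 2). Kernel of the adjoint: K is real, so (I - K)^* = I - K^T = I - v u^T, and (I - v u^T) v = v - v (u·v) = 0; hence ker((I - K)^*) = span{v} = span{(-9, 2, 3)}. Therefore (I - K) x = y is solvable iff <y, v> = 0, i.e. iff -9y_1 + 2y_2 + 3y_3 = 0. When this holds, K y = u (v·y) = 0, so (I - K) y = y and x = y is a particular solution; the full solution set is the line x = y + c·u = y + c·(1, 2, 2), c ∈ C.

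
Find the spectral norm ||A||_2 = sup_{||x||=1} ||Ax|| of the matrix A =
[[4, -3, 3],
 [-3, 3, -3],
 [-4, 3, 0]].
||A||_2 ≈ 8.9473 (= sqrt(largest eigenvalue of A^T A))

||A||_2 = sigma_max(A) = sqrt(lambda_max(A^T A)). Form the symmetric matrix M = A^T A =
[[41, -33, 21],
 [-33, 27, -18],
 [21, -18, 18]].
Its characteristic polynomial (trace, sum of principal 2x2 minors, determinant of M give the coefficients) is
  p(λ) = det(λ I - M) = λ^3 - 86λ^2 + 477λ - 81.
No integer candidate from the rational root theorem (±divisors of 81) is a root, so the roots are irrational. The cubic discriminant is Δ = 1102229937 > 0, so there are three distinct real roots. p(0) = -81 and p(1) = 311 have opposite signs, so a root lies in (0, 1); Newton's method refines it to λ ≈ 0.1753. p(5) = 279 and p(6) = -99 have opposite signs, so a root lies in (5, 6); Newton's method refines it to λ ≈ 5.7705. p(80) = -321 and p(81) = 5751 have opposite signs, so a root lies in (80, 81); Newton's method refines it to λ ≈ 80.0542. Check (Vieta): the three roots sum to 86, matching tr M = 86.
So the eigenvalues of A^T A are ≈ 0.1753, 5.7705, 80.0542 (all ≥ 0, as they must be for A^T A). The largest is λ_max ≈ 80.0542, hence ||A||_2 = sqrt(λ_max) ≈ 8.9473.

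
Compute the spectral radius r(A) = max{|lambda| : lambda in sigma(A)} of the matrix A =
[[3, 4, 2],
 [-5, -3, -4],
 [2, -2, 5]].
r(A) ≈ 6.0212

The eigenvalues of A are the roots of its characteristic polynomial. With M = A (coefficients from the trace, the sum of principal 2x2 minors, and det A):
  p(λ) = det(λ I - M) = λ^3 - 5λ^2 - λ - 31.
No integer candidate from the rational root theorem (±divisors of 31) is a root, so the roots are irrational. The cubic discriminant is Δ = -44208 < 0, so there is one real root and a complex-conjugate pair. p(6) = -1 and p(7) = 60 have opposite signs, so a root lies in (6, 7); Newton's method refines it to λ ≈ 6.0212. Dividing out (λ - (6.0212)) leaves approximately λ^2 + 1.0212λ + 5.1485. For λ^2 + 1.0212λ + 5.1485 the discriminant is -19.5513. It is negative, so the remaining roots are the complex-conjugate pair λ ≈ -0.5106 ± 2.2108i. Their product equals the constant term, so |λ|^2 ≈ 5.1485 and |λ| ≈ 2.269.
Thus the eigenvalues (to 4 decimals) are 6.0212 (modulus 6.0212); -0.5106 ± 2.2108i (modulus 2.269). The spectral radius is the largest modulus: r(A) ≈ 6.0212. (Cross-check: r(A) ≤ ||A||_2 ≈ 9.3222; equality holds whenever A is normal, though it can also hold for some non-normal A.)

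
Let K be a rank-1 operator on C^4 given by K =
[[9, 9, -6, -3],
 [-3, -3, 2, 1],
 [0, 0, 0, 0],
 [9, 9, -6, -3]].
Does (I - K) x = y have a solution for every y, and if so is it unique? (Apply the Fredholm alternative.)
(I - K) is invertible (det(I - K) = -2 ≠ 0), so for every y in C^4 the equation (I - K) x = y has a unique solution.

K has rank 1, so it is an outer product K = u v^T: every row of K is a multiple of one row vector. Reading off the entries, u = (3, -1, 0, 3) and v = (3, 3, -2, -1) (row i of K equals u_i·v^T). A rank-one matrix u v^T satisfies K u = u (v·u) and kills the (3)-dimensional subspace v^⊥, so its characteristic polynomial is lambda^3 (lambda - v·u) with v·u = tr K = 3. Hence the eigenvalues of I - K are 1 (multiplicity 3) and 1 - (3) = -2, so det(I - K) = -2. (Direct check: I - K =
[[-8, -9, 6, 3],
 [3, 4, -2, -1],
 [0, 0, 1, 0],
 [-9, -9, 6, 4]]
has determinant -2.) The finite-dimensional Fredholm alternative says: either (I - K) is invertible, or ker(I - K) ≠ {0} and then range(I - K) = ker((I - K)^*)^⊥, with dim ker(I - K) = dim ker((I - K)^*). Since det(I - K) ≠ 0, 1 is not an eigenvalue of K and ker(I - K) = {0}, so we are in the first case: for every y there is a unique x = (I - K)^(-1) y. Explicitly, by the Sherman–Morrison formula, (I - u v^T)^(-1) = I + u v^T/(1 - v·u), i.e. (I - K)^(-1) = I + K/(-2).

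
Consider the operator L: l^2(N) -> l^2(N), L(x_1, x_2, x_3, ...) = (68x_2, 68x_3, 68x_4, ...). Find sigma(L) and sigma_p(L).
sigma(L) = closed disk {z in C : |z| ≤ 68}; sigma_p(L) = open disk {z in C : |z| < 68}

Note L = 68·V where V is the unit left shift (V x)_k = x_{k+1}; so sigma(L) = 68·sigma(V) and ||L|| = 68||V||. ||L x||^2 = 4624sum_{k≥2} |x_k|^2 ≤ 4624||x||^2, with equality on {x : x_1 = 0}, so ||L|| = 68. For any lambda with |lambda| < 68, set r = lambda/68 (|r| < 1); the vector x = (1, r, r^2, ...) is in l^2 and satisfies L x = 68(r, r^2, ...) = lambda x, so lambda is an eigenvalue. On the boundary |lambda| = 68 the geometric series diverges, so no l^2 eigenvector exists, but these lambda lie in the approximate point spectrum. Hence sigma(L) is the closed disk of radius 68 and sigma_p(L) is the open disk.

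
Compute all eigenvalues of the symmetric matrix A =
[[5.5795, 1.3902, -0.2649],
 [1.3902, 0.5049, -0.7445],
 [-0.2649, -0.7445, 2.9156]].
sigma(A) ≈ {0, 3, 6}

A is real symmetric, so its spectrum consists of real eigenvalues. Expanding the characteristic polynomial of the displayed matrix gives
  det(λ I - A) = p(λ) = λ^3 + (-9)λ^2 + (18)λ + (0.001).
Solving p(λ) = 0 yields eigenvalues ≈ 0, 3, 6. (A is shown rounded to 4 decimals, so these recover the underlying integer eigenvalues to within that precision.)
Verification: the trace of A = 9 equals the sum of eigenvalues 9, and det(A) ≈ -0.0010 matches the eigenvalue product 0.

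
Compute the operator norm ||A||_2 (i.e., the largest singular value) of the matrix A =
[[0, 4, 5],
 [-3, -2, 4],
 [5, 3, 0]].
||A||_2 ≈ 7.2696 (= sqrt(largest eigenvalue of A^T A))

||A||_2 = sigma_max(A) = sqrt(lambda_max(A^T A)). Form the symmetric matrix M = A^T A =
[[34, 21, -12],
 [21, 29, 12],
 [-12, 12, 41]].
Its characteristic polynomial (trace, sum of principal 2x2 minors, determinant of M give the coefficients) is
  p(λ) = det(λ I - M) = λ^3 - 104λ^2 + 2840λ - 7225.
No integer candidate from the rational root theorem (±divisors of 7225) is a root, so the roots are irrational. The cubic discriminant is Δ = 105895125 > 0, so there are three distinct real roots. p(2) = -1953 and p(3) = 386 have opposite signs, so a root lies in (2, 3); Newton's method refines it to λ ≈ 2.8291. p(48) = 71 and p(49) = -120 have opposite signs, so a root lies in (48, 49); Newton's method refines it to λ ≈ 48.3243. p(52) = -153 and p(53) = 36 have opposite signs, so a root lies in (52, 53); Newton's method refines it to λ ≈ 52.8465. Check (Vieta): the three roots sum to 104, matching tr M = 104.
So the eigenvalues of A^T A are ≈ 2.8291, 48.3243, 52.8465 (all ≥ 0, as they must be for A^T A). The largest is λ_max ≈ 52.8465, hence ||A||_2 = sqrt(λ_max) ≈ 7.2696.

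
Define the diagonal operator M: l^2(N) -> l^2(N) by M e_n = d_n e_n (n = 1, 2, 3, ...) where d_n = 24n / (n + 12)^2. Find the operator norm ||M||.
||M|| = 1/2 (attained at n = 12)

For M diagonal, ||M|| = sup_n |d_n|. Treat f(x) = 24x / (x + 12)^2 for real x > 0. By the quotient rule, f'(x) = 24(12 - x)/(x + 12)^3, which is positive for x < 12 and negative for x > 12. So f has a unique maximum at x = 12, and since 12 is a positive integer, the supremum over n ≥ 1 is attained at n = 12: d_12 = 24·12/(12 + 12)^2 = 24·12/576 = 1/2. Hence ||M|| = 1/2.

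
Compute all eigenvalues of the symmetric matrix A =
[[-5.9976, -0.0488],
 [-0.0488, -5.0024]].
sigma(A) ≈ {-6, -5}

A is real symmetric, so its spectrum consists of real eigenvalues. Expanding the characteristic polynomial of the displayed matrix gives
  det(λ I - A) = p(λ) = λ^2 + (11)λ + (30).
Solving p(λ) = 0 yields eigenvalues ≈ -6, -5. (A is shown rounded to 4 decimals, so these recover the underlying integer eigenvalues to within that precision.)
Verification: the trace of A = -11 equals the sum of eigenvalues -11, and det(A) ≈ 30.0000 matches the eigenvalue product 30.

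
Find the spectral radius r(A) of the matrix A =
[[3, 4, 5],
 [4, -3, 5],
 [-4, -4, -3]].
r(A) ≈ 4.4883

The eigenvalues of A are the roots of its characteristic polynomial. With M = A (coefficients from the trace, the sum of principal 2x2 minors, and det A):
  p(λ) = det(λ I - M) = λ^3 + 3λ^2 + 15λ + 85.
No integer candidate from the rational root theorem (±divisors of 85) is a root, so the roots are irrational. The cubic discriminant is Δ = -146880 < 0, so there is one real root and a complex-conjugate pair. p(-5) = -40 and p(-4) = 9 have opposite signs, so a root lies in (-5, -4); Newton's method refines it to λ ≈ -4.2194. Dividing out (λ - (-4.2194)) leaves approximately λ^2 - 1.2194λ + 20.1451. For λ^2 - 1.2194λ + 20.1451 the discriminant is -79.0934. It is negative, so the remaining roots are the complex-conjugate pair λ ≈ 0.6097 ± 4.4467i. Their product equals the constant term, so |λ|^2 ≈ 20.1451 and |λ| ≈ 4.4883.
Thus the eigenvalues (to 4 decimals) are -4.2194 (modulus 4.2194); 0.6097 ± 4.4467i (modulus 4.4883). The spectral radius is the largest modulus: r(A) ≈ 4.4883. (Cross-check: r(A) ≤ ||A||_2 ≈ 10.3045; equality holds whenever A is normal, though it can also hold for some non-normal A.)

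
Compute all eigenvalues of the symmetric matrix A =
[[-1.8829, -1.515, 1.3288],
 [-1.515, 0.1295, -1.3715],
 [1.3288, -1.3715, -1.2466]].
sigma(A) ≈ {-3, -2, 2}

A is real symmetric, so its spectrum consists of real eigenvalues. Expanding the characteristic polynomial of the displayed matrix gives
  det(λ I - A) = p(λ) = λ^3 + (3)λ^2 + (-4)λ + (-12).
Solving p(λ) = 0 yields eigenvalues ≈ -3, -2, 2. (A is shown rounded to 4 decimals, so these recover the underlying integer eigenvalues to within that precision.)
Verification: the trace of A = -3 equals the sum of eigenvalues -3, and det(A) ≈ 12.0003 matches the eigenvalue product 12.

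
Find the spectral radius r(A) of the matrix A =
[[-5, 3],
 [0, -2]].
r(A) = 5

The eigenvalues of A are the roots of its characteristic polynomial. With M = A (coefficients from the trace and determinant):
  p(λ) = det(λ I - M) = λ^2 + 7λ + 10.
For λ^2 + 7λ + 10 the discriminant is 9. It is a perfect square (3^2), so the roots are rational: λ = (-7 ± 3)/2 = -2, -5.
Thus the eigenvalues (to 4 decimals) are -2 (modulus 2); -5 (modulus 5). The spectral radius is the largest modulus: r(A) = 5. (Cross-check: r(A) ≤ ||A||_2 ≈ 5.9292; equality holds whenever A is normal, though it can also hold for some non-normal A.)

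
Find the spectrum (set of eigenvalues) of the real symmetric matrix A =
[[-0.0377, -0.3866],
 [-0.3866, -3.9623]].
sigma(A) ≈ {-4, 0}

A is real symmetric, so its spectrum consists of real eigenvalues. Expanding the characteristic polynomial of the displayed matrix gives
  det(λ I - A) = p(λ) = λ^2 + (4)λ + (0).
Solving p(λ) = 0 yields eigenvalues ≈ -4, 0. (A is shown rounded to 4 decimals, so these recover the underlying integer eigenvalues to within that precision.)
Verification: the trace of A = -4 equals the sum of eigenvalues -4, and det(A) ≈ -0.0001 matches the eigenvalue product 0.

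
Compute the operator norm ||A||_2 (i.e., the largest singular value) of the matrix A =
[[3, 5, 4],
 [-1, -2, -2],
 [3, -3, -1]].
||A||_2 ≈ 7.8587 (= sqrt(largest eigenvalue of A^T A))

||A||_2 = sigma_max(A) = sqrt(lambda_max(A^T A)). Form the symmetric matrix M = A^T A =
[[19, 8, 11],
 [8, 38, 27],
 [11, 27, 21]].
Its characteristic polynomial (trace, sum of principal 2x2 minors, determinant of M give the coefficients) is
  p(λ) = det(λ I - M) = λ^3 - 78λ^2 + 1005λ - 121.
No integer candidate from the rational root theorem (±divisors of 121) is a root, so the roots are irrational. The cubic discriminant is Δ = 2025346545 > 0, so there are three distinct real roots. p(0) = -121 and p(1) = 807 have opposite signs, so a root lies in (0, 1); Newton's method refines it to λ ≈ 0.1215. p(16) = 87 and p(17) = -665 have opposite signs, so a root lies in (16, 17); Newton's method refines it to λ ≈ 16.1197. p(61) = -2073 and p(62) = 685 have opposite signs, so a root lies in (61, 62); Newton's method refines it to λ ≈ 61.7587. Check (Vieta): the three roots sum to 78, matching tr M = 78.
So the eigenvalues of A^T A are ≈ 0.1215, 16.1197, 61.7587 (all ≥ 0, as they must be for A^T A). The largest is λ_max ≈ 61.7587, hence ||A||_2 = sqrt(λ_max) ≈ 7.8587.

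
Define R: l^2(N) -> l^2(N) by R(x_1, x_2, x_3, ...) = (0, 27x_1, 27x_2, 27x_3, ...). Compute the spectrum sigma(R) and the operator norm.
sigma(R) = closed disk {z in C : |z| ≤ 27}; ||R|| = 27

Note R = 27·U where U is the unit right shift (U x)_k = x_{k-1} (with x_0 := 0); so ||R|| = 27||U|| and sigma(R) = 27·sigma(U). ||R x||^2 = sum_{k≥1} |27x_k|^2 = 729||x||^2, so ||R|| = 27 and sigma(R) ⊂ {|z| ≤ 27}. For any |lambda| < 27, the equation (R - lambda I) x = 0 forces x_1 = 0, then 27x_k = lambda x_{k+1} ⇒ x = 0, so R has no eigenvalues. But (R - lambda I) is not surjective for |lambda| < 27: solving (R - lambda I) x = e_1 would require x_n proportional to (lambda/27)^(-n), which is not in l^2. So every |lambda| < 27 lies in the residual spectrum. The boundary |lambda| = 27 is in the approximate point spectrum (the spectrum is closed). Hence sigma(R) is the closed disk of radius 27.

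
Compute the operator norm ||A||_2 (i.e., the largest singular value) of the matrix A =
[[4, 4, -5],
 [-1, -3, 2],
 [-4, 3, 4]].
||A||_2 ≈ 9.0702 (= sqrt(largest eigenvalue of A^T A))

||A||_2 = sigma_max(A) = sqrt(lambda_max(A^T A)). Form the symmetric matrix M = A^T A =
[[33, 7, -38],
 [7, 34, -14],
 [-38, -14, 45]].
Its characteristic polynomial (trace, sum of principal 2x2 minors, determinant of M give the coefficients) is
  p(λ) = det(λ I - M) = λ^3 - 112λ^2 + 2448λ - 169.
No integer candidate from the rational root theorem (±divisors of 169) is a root, so the roots are irrational. The cubic discriminant is Δ = 16375462325 > 0, so there are three distinct real roots. p(0) = -169 and p(1) = 2168 have opposite signs, so a root lies in (0, 1); Newton's method refines it to λ ≈ 0.0693. p(29) = 1020 and p(30) = -529 have opposite signs, so a root lies in (29, 30); Newton's method refines it to λ ≈ 29.6619. p(82) = -1153 and p(83) = 3234 have opposite signs, so a root lies in (82, 83); Newton's method refines it to λ ≈ 82.2689. Check (Vieta): the three roots sum to 112, matching tr M = 112.
So the eigenvalues of A^T A are ≈ 0.0693, 29.6619, 82.2689 (all ≥ 0, as they must be for A^T A). The largest is λ_max ≈ 82.2689, hence ||A||_2 = sqrt(λ_max) ≈ 9.0702.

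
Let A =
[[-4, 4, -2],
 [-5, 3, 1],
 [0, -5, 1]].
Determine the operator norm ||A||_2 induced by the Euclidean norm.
||A||_2 ≈ 8.8368 (= sqrt(largest eigenvalue of A^T A))

||A||_2 = sigma_max(A) = sqrt(lambda_max(A^T A)). Form the symmetric matrix M = A^T A =
[[41, -31, 3],
 [-31, 50, -10],
 [3, -10, 6]].
Its characteristic polynomial (trace, sum of principal 2x2 minors, determinant of M give the coefficients) is
  p(λ) = det(λ I - M) = λ^3 - 97λ^2 + 1526λ - 3844.
No integer candidate from the rational root theorem (±divisors of 3844) is a root, so the roots are irrational. The cubic discriminant is Δ = 3505991284 > 0, so there are three distinct real roots. p(3) = -112 and p(4) = 772 have opposite signs, so a root lies in (3, 4); Newton's method refines it to λ ≈ 3.1166. p(15) = 596 and p(16) = -164 have opposite signs, so a root lies in (15, 16); Newton's method refines it to λ ≈ 15.795. p(78) = -412 and p(79) = 4372 have opposite signs, so a root lies in (78, 79); Newton's method refines it to λ ≈ 78.0884. Check (Vieta): the three roots sum to 97, matching tr M = 97.
So the eigenvalues of A^T A are ≈ 3.1166, 15.795, 78.0884 (all ≥ 0, as they must be for A^T A). The largest is λ_max ≈ 78.0884, hence ||A||_2 = sqrt(λ_max) ≈ 8.8368.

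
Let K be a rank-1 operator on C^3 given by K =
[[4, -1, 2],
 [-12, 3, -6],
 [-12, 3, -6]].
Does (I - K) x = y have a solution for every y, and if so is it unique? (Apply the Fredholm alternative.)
(I - K) is singular (det(I - K) = 0, i.e. 1 ∈ sigma(K)). (I - K) x = y is solvable iff y ⊥ ker((I - K)^*) = span{(4, -1, 2)}, i.e. iff 4y_1 - y_2 + 2y_3 = 0. When solvable, the solutions are x = y + c·(1, -3, -3), c arbitrary (ker(I - K) = span{(1, -3, -3)}, dimension 1).

K has rank 1, so it is an outer product K = u v^T: every row of K is a multiple of one row vector. Reading off the entries, u = (1, -3, -3) and v = (4, -1, 2) (row i of K equals u_i·v^T). A rank-one matrix u v^T satisfies K u = u (v·u) and kills the (2)-dimensional subspace v^⊥, so its characteristic polynomial is lambda^2 (lambda - v·u) with v·u = tr K = 1. Hence the eigenvalues of I - K are 1 (multiplicity 2) and 1 - (1) = 0, so det(I - K) = 0. (Direct check: I - K =
[[-3, 1, -2],
 [12, -2, 6],
 [12, -3, 7]]
has determinant 0.) So 1 is an eigenvalue of K and (I - K) is not invertible. The finite-dimensional Fredholm alternative says: either (I - K) is invertible, or ker(I - K) ≠ {0} and then range(I - K) = ker((I - K)^*)^⊥, with dim ker(I - K) = dim ker((I - K)^*). We are in the second case, so we need both kernels. Kernel of I - K: (I - K) u = u - u (v·u) = u - u = 0, so ker(I - K) = span{u} = span{(1, -3, -3)} (it is exactly 1-dimensional because rank(I - K) = 2). Kernel of the adjoint: K is real, so (I - K)^* = I - K^T = I - v u^T, and (I - v u^T) v = v - v (u·v) = 0; hence ker((I - K)^*) = span{v} = span{(4, -1, 2)}. Therefore (I - K) x = y is solvable iff <y, v> = 0, i.e. iff 4y_1 - y_2 + 2y_3 = 0. When this holds, K y = u (v·y) = 0, so (I - K) y = y and x = y is a particular solution; the full solution set is the line x = y + c·u = y + c·(1, -3, -3), c ∈ C.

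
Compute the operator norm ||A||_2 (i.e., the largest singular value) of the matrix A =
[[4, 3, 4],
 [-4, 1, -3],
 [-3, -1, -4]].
||A||_2 ≈ 9.214 (= sqrt(largest eigenvalue of A^T A))

||A||_2 = sigma_max(A) = sqrt(lambda_max(A^T A)). Form the symmetric matrix M = A^T A =
[[41, 11, 40],
 [11, 11, 13],
 [40, 13, 41]].
Its characteristic polynomial (trace, sum of principal 2x2 minors, determinant of M give the coefficients) is
  p(λ) = det(λ I - M) = λ^3 - 93λ^2 + 693λ - 441.
No integer candidate from the rational root theorem (±divisors of 441) is a root, so the roots are irrational. The cubic discriminant is Δ = 1909882800 > 0, so there are three distinct real roots. p(0) = -441 and p(1) = 160 have opposite signs, so a root lies in (0, 1); Newton's method refines it to λ ≈ 0.702. p(7) = 196 and p(8) = -337 have opposite signs, so a root lies in (7, 8); Newton's method refines it to λ ≈ 7.3995. p(84) = -5733 and p(85) = 664 have opposite signs, so a root lies in (84, 85); Newton's method refines it to λ ≈ 84.8985. Check (Vieta): the three roots sum to 93, matching tr M = 93.
So the eigenvalues of A^T A are ≈ 0.702, 7.3995, 84.8985 (all ≥ 0, as they must be for A^T A). The largest is λ_max ≈ 84.8985, hence ||A||_2 = sqrt(λ_max) ≈ 9.214.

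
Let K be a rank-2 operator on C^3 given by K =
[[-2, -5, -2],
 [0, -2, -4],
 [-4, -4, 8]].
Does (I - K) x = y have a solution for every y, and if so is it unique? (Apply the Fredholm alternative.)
(I - K) is invertible (det(I - K) = -55 ≠ 0), so for every y in C^3 the equation (I - K) x = y has a unique solution.

K has rank 2 and factors as K = U V^T = u1 v1^T + u2 v2^T with u1 = (1, 0, 2), v1 = (-2, -3, 2), u2 = (2, 2, -2), v2 = (0, -1, -2) (multiplying out reproduces the displayed K). The nonzero eigenvalues of U V^T coincide with those of the 2 x 2 matrix G = V^T U = [[v1·u1, v1·u2], [v2·u1, v2·u2]] = [[2, -14], [-4, 2]], and by the Sylvester determinant identity det(I_3 - U V^T) = det(I_2 - V^T U) = det([[-1, 14], [4, -1]]) = (-1)(-1) - (14)(4) = -55. (Direct check: I - K =
[[3, 5, 2],
 [0, 3, 4],
 [4, 4, -7]]
has determinant -55.) The finite-dimensional Fredholm alternative says: either (I - K) is invertible, or ker(I - K) ≠ {0} and then range(I - K) = ker((I - K)^*)^⊥, with dim ker(I - K) = dim ker((I - K)^*). Since det(I - K) ≠ 0, 1 is not an eigenvalue of K and ker(I - K) = {0}, so we are in the first case: for every y there is a unique x = (I - K)^(-1) y. (Explicitly, by the Woodbury identity, (I - U V^T)^(-1) = I + U (I_2 - G)^(-1) V^T.)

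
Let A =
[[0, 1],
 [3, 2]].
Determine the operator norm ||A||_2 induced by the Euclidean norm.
||A||_2 = sqrt((14 + sqrt(160))/2) ≈ 3.6503 (= sqrt(largest eigenvalue of A^T A))

||A||_2 = sigma_max(A) = sqrt(lambda_max(A^T A)). Form the symmetric matrix M = A^T A =
[[9, 6],
 [6, 5]].
Its characteristic polynomial (trace, determinant of M give the coefficients) is
  p(λ) = det(λ I - M) = λ^2 - 14λ + 9.
For λ^2 - 14λ + 9 the discriminant is 160. It is nonnegative but not a perfect square, so the roots are real and irrational: λ = (14 ± sqrt(160))/2 ≈ 13.3246, 0.6754.
So the eigenvalues of A^T A are ≈ 0.6754, 13.3246 (all ≥ 0, as they must be for A^T A). The largest is λ_max = (14 + sqrt(160))/2 ≈ 13.3246, hence ||A||_2 = sqrt(λ_max) = sqrt((14 + sqrt(160))/2) ≈ 3.6503.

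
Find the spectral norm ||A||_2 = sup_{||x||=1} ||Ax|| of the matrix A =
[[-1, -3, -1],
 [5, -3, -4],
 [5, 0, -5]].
||A||_2 ≈ 9.7663 (= sqrt(largest eigenvalue of A^T A))

||A||_2 = sigma_max(A) = sqrt(lambda_max(A^T A)). Form the symmetric matrix M = A^T A =
[[51, -12, -44],
 [-12, 18, 15],
 [-44, 15, 42]].
Its characteristic polynomial (trace, sum of principal 2x2 minors, determinant of M give the coefficients) is
  p(λ) = det(λ I - M) = λ^3 - 111λ^2 + 1511λ - 2025.
No integer candidate from the rational root theorem (±divisors of 2025) is a root, so the roots are irrational. The cubic discriminant is Δ = 9256052992 > 0, so there are three distinct real roots. p(1) = -624 and p(2) = 561 have opposite signs, so a root lies in (1, 2); Newton's method refines it to λ ≈ 1.5041. p(14) = 117 and p(15) = -960 have opposite signs, so a root lies in (14, 15); Newton's method refines it to λ ≈ 14.1151. p(95) = -2880 and p(96) = 4791 have opposite signs, so a root lies in (95, 96); Newton's method refines it to λ ≈ 95.3808. Check (Vieta): the three roots sum to 111, matching tr M = 111.
So the eigenvalues of A^T A are ≈ 1.5041, 14.1151, 95.3808 (all ≥ 0, as they must be for A^T A). The largest is λ_max ≈ 95.3808, hence ||A||_2 = sqrt(λ_max) ≈ 9.7663.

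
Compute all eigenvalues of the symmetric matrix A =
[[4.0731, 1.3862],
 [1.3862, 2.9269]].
sigma(A) ≈ {2, 5}

A is real symmetric, so its spectrum consists of real eigenvalues. Expanding the characteristic polynomial of the displayed matrix gives
  det(λ I - A) = p(λ) = λ^2 + (-7)λ + (10).
Solving p(λ) = 0 yields eigenvalues ≈ 2, 5. (A is shown rounded to 4 decimals, so these recover the underlying integer eigenvalues to within that precision.)
Verification: the trace of A = 7 equals the sum of eigenvalues 7, and det(A) ≈ 10.0000 matches the eigenvalue product 10.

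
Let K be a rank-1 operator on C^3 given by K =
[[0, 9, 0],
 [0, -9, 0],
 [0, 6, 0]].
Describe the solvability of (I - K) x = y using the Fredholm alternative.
(I - K) is invertible (det(I - K) = 10 ≠ 0), so for every y in C^3 the equation (I - K) x = y has a unique solution.

K has rank 1, so it is an outer product K = u v^T: every row of K is a multiple of one row vector. Reading off the entries, u = (3, -3, 2) and v = (0, 3, 0) (row i of K equals u_i·v^T). A rank-one matrix u v^T satisfies K u = u (v·u) and kills the (2)-dimensional subspace v^⊥, so its characteristic polynomial is lambda^2 (lambda - v·u) with v·u = tr K = -9. Hence the eigenvalues of I - K are 1 (multiplicity 2) and 1 - (-9) = 10, so det(I - K) = 10. (Direct check: I - K =
[[1, -9, 0],
 [0, 10, 0],
 [0, -6, 1]]
has determinant 10.) The finite-dimensional Fredholm alternative says: either (I - K) is invertible, or ker(I - K) ≠ {0} and then range(I - K) = ker((I - K)^*)^⊥, with dim ker(I - K) = dim ker((I - K)^*). Since det(I - K) ≠ 0, 1 is not an eigenvalue of K and ker(I - K) = {0}, so we are in the first case: for every y there is a unique x = (I - K)^(-1) y. Explicitly, by the Sherman–Morrison formula, (I - u v^T)^(-1) = I + u v^T/(1 - v·u), i.e. (I - K)^(-1) = I + K/(10).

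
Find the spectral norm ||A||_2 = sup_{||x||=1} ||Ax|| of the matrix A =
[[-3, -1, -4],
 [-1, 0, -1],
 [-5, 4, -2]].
||A||_2 ≈ 7.6415 (= sqrt(largest eigenvalue of A^T A))

||A||_2 = sigma_max(A) = sqrt(lambda_max(A^T A)). Form the symmetric matrix M = A^T A =
[[35, -17, 23],
 [-17, 17, -4],
 [23, -4, 21]].
Its characteristic polynomial (trace, sum of principal 2x2 minors, determinant of M give the coefficients) is
  p(λ) = det(λ I - M) = λ^3 - 73λ^2 + 853λ - 1.
No integer candidate from the rational root theorem (±divisors of 1) is a root, so the roots are irrational. The cubic discriminant is Δ = 1394391200 > 0, so there are three distinct real roots. p(0) = -1 and p(1) = 780 have opposite signs, so a root lies in (0, 1); Newton's method refines it to λ ≈ 0.0012. p(14) = 377 and p(15) = -256 have opposite signs, so a root lies in (14, 15); Newton's method refines it to λ ≈ 14.6067. p(58) = -987 and p(59) = 1592 have opposite signs, so a root lies in (58, 59); Newton's method refines it to λ ≈ 58.3922. Check (Vieta): the three roots sum to 73, matching tr M = 73.
So the eigenvalues of A^T A are ≈ 0.0012, 14.6067, 58.3922 (all ≥ 0, as they must be for A^T A). The largest is λ_max ≈ 58.3922, hence ||A||_2 = sqrt(λ_max) ≈ 7.6415.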